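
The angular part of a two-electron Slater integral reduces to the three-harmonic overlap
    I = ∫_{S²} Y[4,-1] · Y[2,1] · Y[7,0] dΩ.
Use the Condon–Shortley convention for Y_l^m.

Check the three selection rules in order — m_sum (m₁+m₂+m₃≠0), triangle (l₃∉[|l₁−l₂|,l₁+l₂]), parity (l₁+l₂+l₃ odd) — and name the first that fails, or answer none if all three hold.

Σmᵢ = 0  ✓
l₃∈[|l₁−l₂|,l₁+l₂]=[2,6], have l₃=7  ✗
Σlᵢ = 13 ⇒ odd

triangle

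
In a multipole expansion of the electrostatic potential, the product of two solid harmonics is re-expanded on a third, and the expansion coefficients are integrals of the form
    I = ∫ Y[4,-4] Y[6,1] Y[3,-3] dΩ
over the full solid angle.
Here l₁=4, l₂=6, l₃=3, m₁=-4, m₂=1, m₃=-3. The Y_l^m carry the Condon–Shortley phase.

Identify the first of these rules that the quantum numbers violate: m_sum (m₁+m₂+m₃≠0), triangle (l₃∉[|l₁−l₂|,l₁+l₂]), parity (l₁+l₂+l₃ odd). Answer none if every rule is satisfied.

Σmᵢ = -6  ✗
l₃∈[|l₁−l₂|,l₁+l₂]=[2,10], have l₃=3
Σlᵢ = 13 ⇒ odd

m_sum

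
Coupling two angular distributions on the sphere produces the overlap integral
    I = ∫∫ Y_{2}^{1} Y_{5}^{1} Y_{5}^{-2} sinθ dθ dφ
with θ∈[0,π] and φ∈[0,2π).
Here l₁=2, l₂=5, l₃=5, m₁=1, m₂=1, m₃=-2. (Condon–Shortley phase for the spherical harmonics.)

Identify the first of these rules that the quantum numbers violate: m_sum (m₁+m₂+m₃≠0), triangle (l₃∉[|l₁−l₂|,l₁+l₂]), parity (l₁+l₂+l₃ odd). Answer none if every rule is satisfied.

none

m₁+m₂+m₃ = 1 + 1 − 2 = 0  ✓
triangle: |2−5|=3 ≤ l₃=5 ≤ 2+5=7  ✓
parity: l₁+l₂+l₃ = 12 is even  ✓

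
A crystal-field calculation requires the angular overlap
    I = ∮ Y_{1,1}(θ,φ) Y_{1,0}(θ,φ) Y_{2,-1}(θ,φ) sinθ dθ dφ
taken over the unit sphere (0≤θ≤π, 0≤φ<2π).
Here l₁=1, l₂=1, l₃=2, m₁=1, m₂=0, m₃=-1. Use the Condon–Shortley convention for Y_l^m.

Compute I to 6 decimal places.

Checks pass: Σm=0; 4 even; l₃=2∈[0,2].
(2·1+1)(2·1+1)(2·2+1) = 45
Δ: 0! 2! 2! / 5! → 1/30
sum: t=0:+1/1 = 1/1
3j²(1 1 2; 0 0 0) = Δ·Π!·Σ² = 2/15  (sign +1)
sum: t=0:+1/2 = 1/2
3j²(1 1 2; 1 0 -1) = Δ·Π!·Σ² = 1/10  (sign -1)
combine: 4πI² = 45·2/15·1/10 = 3/5
take √, sign -1: I = -0.21850969

-0.218510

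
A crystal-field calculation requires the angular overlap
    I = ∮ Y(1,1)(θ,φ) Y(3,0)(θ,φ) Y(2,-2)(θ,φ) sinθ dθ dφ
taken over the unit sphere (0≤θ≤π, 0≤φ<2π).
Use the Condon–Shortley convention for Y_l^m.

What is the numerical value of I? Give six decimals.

Σmᵢ = -1 ≠ 0, so the φ-integral vanishes; I = 0

0.000000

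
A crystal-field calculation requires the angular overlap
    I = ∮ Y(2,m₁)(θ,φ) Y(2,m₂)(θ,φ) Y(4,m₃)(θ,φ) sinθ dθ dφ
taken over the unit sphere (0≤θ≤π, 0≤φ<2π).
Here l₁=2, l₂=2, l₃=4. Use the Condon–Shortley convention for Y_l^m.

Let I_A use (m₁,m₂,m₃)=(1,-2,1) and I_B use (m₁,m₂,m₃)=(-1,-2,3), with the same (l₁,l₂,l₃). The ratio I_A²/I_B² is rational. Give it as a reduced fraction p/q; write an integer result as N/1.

1/7

Shared (l₁,l₂,l₃)=(2,2,4): N and (l;000)² cancel in I_A²/I_B².
A: Δ = 0!·4!·4!/9! = 1/630; Racah Σ t=0..0: t=0:+1/144 = 1/144; ⇒ 3j(2 2 4; 1 -2 1)² = 1/126, sgn -1
B: Δ = 0!·4!·4!/9! = 1/630; Racah Σ t=0..0: t=0:+1/144 = 1/144; ⇒ 3j(2 2 4; -1 -2 3)² = 1/18, sgn -1
I_A²/I_B² = (1/126)/(1/18) = 1/7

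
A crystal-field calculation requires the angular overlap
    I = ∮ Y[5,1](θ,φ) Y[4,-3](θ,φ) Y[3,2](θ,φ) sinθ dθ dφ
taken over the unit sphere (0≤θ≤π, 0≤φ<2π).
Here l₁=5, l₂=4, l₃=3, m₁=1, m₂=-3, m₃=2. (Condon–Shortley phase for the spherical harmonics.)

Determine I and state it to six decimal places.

m-sum 0 ✓  L=12 even ✓  1≤3≤9 ✓
Π(2lᵢ+1) = 11×9×7 = 693
triangle coeff Δ(5,4,3) = 1/180180
Σ_t [2,4]: t=2:+1/576 t=3:−1/144 t=4:+1/576 = -1/288
(3j)²=20/1001 [(5 4 3; 0 0 0)], sign=+1
Σ_t [0,1]: t=0:+1/17280 t=1:−1/1440 = -11/17280
(3j)²=11/468 [(5 4 3; 1 -3 2)], sign=+1
⇒ 4πI² = 55/169
I = (+1)√(55/169/(4π)) = 0.16092854

0.160929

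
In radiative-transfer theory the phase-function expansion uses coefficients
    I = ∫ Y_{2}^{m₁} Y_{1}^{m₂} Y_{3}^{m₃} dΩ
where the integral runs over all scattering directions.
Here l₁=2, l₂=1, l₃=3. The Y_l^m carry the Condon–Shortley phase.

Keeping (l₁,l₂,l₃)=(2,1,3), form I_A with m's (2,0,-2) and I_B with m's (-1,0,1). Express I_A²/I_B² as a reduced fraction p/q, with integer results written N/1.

Same 2,1,3: normalisation and zero-m 3j drop out of the ratio.
A: Δ: 0! 4! 2! / 7! → 1/105; sum: t=0:+1/24 = 1/24; 3j²(2 1 3; 2 0 -2) = Δ·Π!·Σ² = 1/21  (sign -1)
B: Δ: 0! 4! 2! / 7! → 1/105; sum: t=0:+1/6 = 1/6; 3j²(2 1 3; -1 0 1) = Δ·Π!·Σ² = 8/105  (sign +1)
I_A²/I_B² = (1/21)/(8/105) = 5/8

5/8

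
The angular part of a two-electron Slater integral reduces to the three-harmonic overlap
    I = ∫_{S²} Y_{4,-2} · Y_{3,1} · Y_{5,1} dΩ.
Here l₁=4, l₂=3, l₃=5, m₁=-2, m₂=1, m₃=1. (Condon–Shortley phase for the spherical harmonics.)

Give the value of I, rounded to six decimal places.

Checks pass: Σm=0; 12 even; l₃=5∈[1,7].
(2·4+1)(2·3+1)(2·5+1) = 693
Δ: 2! 6! 4! / 13! → 1/180180
sum: t=0:+1/576 t=1:−1/144 t=2:+1/576 = -1/288
3j²(4 3 5; 0 0 0) = Δ·Π!·Σ² = 20/1001  (sign +1)
sum: t=0:+1/34560 t=1:−1/720 t=2:+1/384 = 43/34560
3j²(4 3 5; -2 1 1) = Δ·Π!·Σ² = 1849/180180  (sign +1)
combine: 4πI² = 693·20/1001·1849/180180 = 1849/13013
take √, sign +1: I = 0.10633465

0.106335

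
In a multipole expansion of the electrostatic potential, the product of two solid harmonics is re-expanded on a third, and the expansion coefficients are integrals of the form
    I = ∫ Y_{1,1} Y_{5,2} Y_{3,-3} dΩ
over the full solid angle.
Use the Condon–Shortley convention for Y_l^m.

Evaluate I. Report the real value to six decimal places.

|1−5|≤3≤1+5 violated ⇒ I = 0

0.000000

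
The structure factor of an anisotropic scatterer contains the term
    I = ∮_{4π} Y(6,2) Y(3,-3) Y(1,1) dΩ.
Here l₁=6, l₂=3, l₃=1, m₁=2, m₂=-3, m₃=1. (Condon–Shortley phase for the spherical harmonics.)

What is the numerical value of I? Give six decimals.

0.000000

triangle: need 3≤l₃≤9, have 1; I=0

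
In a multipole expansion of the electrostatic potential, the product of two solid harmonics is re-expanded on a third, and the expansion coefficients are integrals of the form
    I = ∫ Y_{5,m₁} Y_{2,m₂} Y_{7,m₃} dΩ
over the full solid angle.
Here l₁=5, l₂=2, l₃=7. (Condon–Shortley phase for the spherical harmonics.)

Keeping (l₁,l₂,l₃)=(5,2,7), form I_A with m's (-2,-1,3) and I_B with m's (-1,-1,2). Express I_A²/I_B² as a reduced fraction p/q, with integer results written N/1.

Same 5,2,7: normalisation and zero-m 3j drop out of the ratio.
A: Δ: 0! 10! 4! / 15! → 1/15015; sum: t=0:+1/181440 = 1/181440; 3j²(5 2 7; -2 -1 3) = Δ·Π!·Σ² = 32/1001  (sign +1)
B: Δ: 0! 10! 4! / 15! → 1/15015; sum: t=0:+1/103680 = 1/103680; 3j²(5 2 7; -1 -1 2) = Δ·Π!·Σ² = 4/143  (sign -1)
I_A²/I_B² = (32/1001)/(4/143) = 8/7

8/7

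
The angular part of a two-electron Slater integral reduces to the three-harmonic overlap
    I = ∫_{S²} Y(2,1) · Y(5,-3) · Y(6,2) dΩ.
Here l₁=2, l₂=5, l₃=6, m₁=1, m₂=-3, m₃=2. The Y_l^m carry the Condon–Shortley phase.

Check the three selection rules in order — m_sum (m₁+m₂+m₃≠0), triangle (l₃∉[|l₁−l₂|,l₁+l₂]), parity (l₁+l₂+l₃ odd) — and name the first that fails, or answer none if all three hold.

parity

azimuthal sum: 1 − 3 + 2 = 0  ✓
3 ≤ 6 ≤ 7 (triangle on l)  ✓
L = 2 + 5 + 6 = 13 (odd)  ✗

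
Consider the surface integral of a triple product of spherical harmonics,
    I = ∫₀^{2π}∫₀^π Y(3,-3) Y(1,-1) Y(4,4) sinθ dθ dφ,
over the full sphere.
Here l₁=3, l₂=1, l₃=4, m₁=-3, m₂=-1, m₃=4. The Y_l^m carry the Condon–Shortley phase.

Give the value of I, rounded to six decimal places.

0.325735

Checks pass: Σm=0; 8 even; l₃=4∈[2,4].
(2·3+1)(2·1+1)(2·4+1) = 189
Δ: 0! 6! 2! / 9! → 1/252
sum: t=0:+1/36 = 1/36
3j²(3 1 4; 0 0 0) = Δ·Π!·Σ² = 4/63  (sign +1)
sum: t=0:+1/1440 = 1/1440
3j²(3 1 4; -3 -1 4) = Δ·Π!·Σ² = 1/9  (sign +1)
combine: 4πI² = 189·4/63·1/9 = 4/3
take √, sign +1: I = 0.32573501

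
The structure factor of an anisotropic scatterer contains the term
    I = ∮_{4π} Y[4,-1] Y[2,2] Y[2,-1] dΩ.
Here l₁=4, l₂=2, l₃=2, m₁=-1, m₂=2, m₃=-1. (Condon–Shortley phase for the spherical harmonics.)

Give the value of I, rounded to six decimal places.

Rules hold: Σm=0, L=8 even, 2≤2≤6.
N = 9·5·5 = 225
Δ = 4!·4!·0!/9! = 1/630
Racah Σ t=2..2: t=2:+1/16 = 1/16
⇒ 3j(4 2 2; 0 0 0)² = 2/35, sgn +1
Racah Σ t=4..4: t=4:+1/144 = 1/144
⇒ 3j(4 2 2; -1 2 -1)² = 1/126, sgn -1
4πI² = N·(3j₀)²·(3jₘ)² = 5/49
I = -1·√(0.102041/4π) = -0.09011188

-0.090112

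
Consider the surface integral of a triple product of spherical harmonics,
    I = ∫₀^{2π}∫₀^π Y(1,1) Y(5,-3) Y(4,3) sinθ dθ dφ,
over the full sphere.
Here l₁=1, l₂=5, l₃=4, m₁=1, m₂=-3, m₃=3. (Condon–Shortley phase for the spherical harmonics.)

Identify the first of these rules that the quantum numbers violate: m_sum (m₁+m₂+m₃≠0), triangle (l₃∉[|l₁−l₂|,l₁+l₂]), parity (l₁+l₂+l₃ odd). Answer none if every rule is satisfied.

m_sum

azimuthal sum: 1 − 3 + 3 = 1  ✗
4 ≤ 4 ≤ 6 (triangle on l)
L = 1 + 5 + 4 = 10 (even)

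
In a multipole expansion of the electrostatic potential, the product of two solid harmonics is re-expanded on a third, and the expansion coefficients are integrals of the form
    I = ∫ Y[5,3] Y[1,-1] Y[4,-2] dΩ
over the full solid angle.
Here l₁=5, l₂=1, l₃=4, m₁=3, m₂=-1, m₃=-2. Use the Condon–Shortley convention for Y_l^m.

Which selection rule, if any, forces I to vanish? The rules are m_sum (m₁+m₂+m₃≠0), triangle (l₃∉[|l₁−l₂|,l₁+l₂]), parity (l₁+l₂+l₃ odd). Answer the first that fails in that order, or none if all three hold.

Σmᵢ = 0  ✓
l₃∈[|l₁−l₂|,l₁+l₂]=[4,6], have l₃=4  ✓
Σlᵢ = 10 ⇒ even  ✓

none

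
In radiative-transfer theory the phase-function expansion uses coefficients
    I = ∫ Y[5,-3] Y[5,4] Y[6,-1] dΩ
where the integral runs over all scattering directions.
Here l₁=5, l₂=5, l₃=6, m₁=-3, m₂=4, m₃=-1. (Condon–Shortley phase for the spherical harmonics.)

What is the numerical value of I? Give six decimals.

Checks pass: Σm=0; 16 even; l₃=6∈[0,10].
(2·5+1)(2·5+1)(2·6+1) = 1573
Δ: 4! 6! 6! / 17! → 1/28588560
sum: t=0:+1/345600 t=1:−1/13824 t=2:+1/5184 t=3:−1/13824 t=4:+1/345600 = 7/129600
3j²(5 5 6; 0 0 0) = Δ·Π!·Σ² = 80/7293  (sign +1)
sum: t=3:−1/518400 t=4:+1/138240 = 11/2073600
3j²(5 5 6; -3 4 -1) = Δ·Π!·Σ² = 77/4420  (sign -1)
combine: 4πI² = 1573·80/7293·77/4420 = 3388/11271
take √, sign -1: I = -0.15466268

-0.154663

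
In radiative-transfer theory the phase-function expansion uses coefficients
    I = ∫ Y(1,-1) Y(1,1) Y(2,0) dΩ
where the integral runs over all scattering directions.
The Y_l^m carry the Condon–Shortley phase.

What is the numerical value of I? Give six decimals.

0.126157

Rules hold: Σm=0, L=4 even, 0≤2≤2.
N = 3·3·5 = 45
Δ = 0!·2!·2!/5! = 1/30
Racah Σ t=0..0: t=0:+1/1 = 1/1
⇒ 3j(1 1 2; 0 0 0)² = 2/15, sgn +1
Racah Σ t=0..0: t=0:+1/4 = 1/4
⇒ 3j(1 1 2; -1 1 0)² = 1/30, sgn +1
4πI² = N·(3j₀)²·(3jₘ)² = 1/5
I = +1·√(0.2/4π) = 0.12615663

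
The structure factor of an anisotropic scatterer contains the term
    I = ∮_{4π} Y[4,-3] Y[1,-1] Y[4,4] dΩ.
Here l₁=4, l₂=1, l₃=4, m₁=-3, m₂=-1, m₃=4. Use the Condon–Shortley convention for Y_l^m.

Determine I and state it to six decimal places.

0.000000

l₁+l₂+l₃=9 is odd: 3j(l;000)=0 ⇒ I=0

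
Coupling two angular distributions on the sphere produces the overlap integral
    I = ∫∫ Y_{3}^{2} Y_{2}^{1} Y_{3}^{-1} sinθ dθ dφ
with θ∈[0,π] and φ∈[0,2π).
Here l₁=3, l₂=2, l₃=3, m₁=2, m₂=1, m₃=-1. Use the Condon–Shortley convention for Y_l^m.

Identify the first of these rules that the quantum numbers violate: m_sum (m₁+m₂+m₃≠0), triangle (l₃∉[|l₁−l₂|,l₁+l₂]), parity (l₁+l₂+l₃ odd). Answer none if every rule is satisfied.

m_sum

Σmᵢ = 2  ✗
l₃∈[|l₁−l₂|,l₁+l₂]=[1,5], have l₃=3
Σlᵢ = 8 ⇒ even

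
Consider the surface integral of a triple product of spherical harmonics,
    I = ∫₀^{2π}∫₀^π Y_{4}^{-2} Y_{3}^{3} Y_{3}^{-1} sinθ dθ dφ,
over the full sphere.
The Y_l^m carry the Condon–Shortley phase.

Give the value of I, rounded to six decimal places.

Checks pass: Σm=0; 10 even; l₃=3∈[1,7].
(2·4+1)(2·3+1)(2·3+1) = 441
Δ: 4! 4! 2! / 11! → 1/34650
sum: t=1:−1/72 t=2:+1/16 t=3:−1/72 = 5/144
3j²(4 3 3; 0 0 0) = Δ·Π!·Σ² = 2/77  (sign -1)
sum: t=4:+1/192 = 1/192
3j²(4 3 3; -2 3 -1) = Δ·Π!·Σ² = 3/77  (sign +1)
combine: 4πI² = 441·2/77·3/77 = 54/121
take √, sign -1: I = -0.18845135

-0.188451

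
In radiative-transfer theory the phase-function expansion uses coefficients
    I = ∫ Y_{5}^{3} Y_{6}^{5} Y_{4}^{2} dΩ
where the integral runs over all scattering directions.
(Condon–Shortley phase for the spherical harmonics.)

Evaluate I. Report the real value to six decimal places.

0.000000

Σmᵢ = 10 ≠ 0, so the φ-integral vanishes; I = 0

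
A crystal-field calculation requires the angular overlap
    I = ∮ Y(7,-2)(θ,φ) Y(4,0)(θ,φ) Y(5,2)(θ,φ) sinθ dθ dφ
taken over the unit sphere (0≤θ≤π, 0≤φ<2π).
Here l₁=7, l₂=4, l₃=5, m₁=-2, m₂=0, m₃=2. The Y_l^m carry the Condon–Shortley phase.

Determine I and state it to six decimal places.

Rules hold: Σm=0, L=16 even, 3≤5≤11.
N = 15·9·11 = 1485
Δ = 6!·8!·2!/17! = 1/6126120
Racah Σ t=2..4: t=2:+1/69120 t=3:−1/20736 t=4:+1/69120 = -1/51840
⇒ 3j(7 4 5; 0 0 0)² = 280/21879, sgn +1
Racah Σ t=2..4: t=2:+1/483840 t=3:−1/51840 t=4:+1/69120 = -1/362880
⇒ 3j(7 4 5; -2 0 2)² = 16/17017, sgn +1
4πI² = N·(3j₀)²·(3jₘ)² = 9600/537251
I = +1·√(0.0178687/4π) = 0.03770874

0.037709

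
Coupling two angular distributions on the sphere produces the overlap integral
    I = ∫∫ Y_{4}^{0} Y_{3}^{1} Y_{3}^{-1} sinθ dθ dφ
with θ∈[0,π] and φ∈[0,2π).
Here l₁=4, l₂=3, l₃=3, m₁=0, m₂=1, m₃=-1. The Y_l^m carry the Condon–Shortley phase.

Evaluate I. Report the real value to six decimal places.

-0.025645

Checks pass: Σm=0; 10 even; l₃=3∈[1,7].
(2·4+1)(2·3+1)(2·3+1) = 441
Δ: 4! 4! 2! / 11! → 1/34650
sum: t=1:−1/72 t=2:+1/16 t=3:−1/72 = 5/144
3j²(4 3 3; 0 0 0) = Δ·Π!·Σ² = 2/77  (sign -1)
sum: t=2:+1/32 t=3:−1/36 t=4:+1/1152 = 5/1152
3j²(4 3 3; 0 1 -1) = Δ·Π!·Σ² = 1/1386  (sign +1)
combine: 4πI² = 441·2/77·1/1386 = 1/121
take √, sign -1: I = -0.02564498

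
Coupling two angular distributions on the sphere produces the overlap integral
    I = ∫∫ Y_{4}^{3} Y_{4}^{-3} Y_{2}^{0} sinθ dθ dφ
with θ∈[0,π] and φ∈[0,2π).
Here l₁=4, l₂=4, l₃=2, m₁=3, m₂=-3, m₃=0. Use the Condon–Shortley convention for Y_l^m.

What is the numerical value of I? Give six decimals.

m-sum 0 ✓  L=10 even ✓  0≤2≤8 ✓
Π(2lᵢ+1) = 9×9×5 = 405
triangle coeff Δ(4,4,2) = 1/13860
Σ_t [2,4]: t=2:+1/192 t=3:−1/36 t=4:+1/192 = -5/288
(3j)²=20/693 [(4 4 2; 0 0 0)], sign=-1
Σ_t [0,1]: t=0:+1/720 t=1:−1/480 = -1/1440
(3j)²=7/1980 [(4 4 2; 3 -3 0)], sign=-1
⇒ 4πI² = 5/121
I = (+1)√(5/121/(4π)) = 0.05734392

0.057344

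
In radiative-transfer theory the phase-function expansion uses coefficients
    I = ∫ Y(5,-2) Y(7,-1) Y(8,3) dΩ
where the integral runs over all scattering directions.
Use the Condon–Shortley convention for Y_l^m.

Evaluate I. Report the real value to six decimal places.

Rules hold: Σm=0, L=20 even, 2≤8≤12.
N = 11·15·17 = 2805
Δ = 4!·6!·10!/21! = 1/814773960
Racah Σ t=0..4: t=0:+1/87091200 t=1:−1/4976640 t=2:+1/2073600 t=3:−1/4976640 t=4:+1/87091200 = 1/9676800
⇒ 3j(5 7 8; 0 0 0)² = 360/46189, sgn +1
Racah Σ t=1..4: t=1:−1/62208000 t=2:+1/8294400 t=3:−1/8709120 t=4:+1/69672960 = 1/248832000
⇒ 3j(5 7 8; -2 -1 3)² = 7/83980, sgn -1
4πI² = N·(3j₀)²·(3jₘ)² = 1890/1037153
I = -1·√(0.0018223/4π) = -0.01204216

-0.012042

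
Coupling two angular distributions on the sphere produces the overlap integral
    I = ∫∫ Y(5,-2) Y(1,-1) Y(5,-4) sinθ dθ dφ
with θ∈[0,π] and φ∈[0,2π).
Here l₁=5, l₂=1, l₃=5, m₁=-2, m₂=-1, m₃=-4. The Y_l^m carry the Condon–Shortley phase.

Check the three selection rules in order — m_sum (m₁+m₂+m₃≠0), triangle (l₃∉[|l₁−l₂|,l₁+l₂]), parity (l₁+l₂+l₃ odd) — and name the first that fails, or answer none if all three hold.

m₁+m₂+m₃ = -2 − 1 − 4 = -7  ✗
triangle: |5−1|=4 ≤ l₃=5 ≤ 5+1=6
parity: l₁+l₂+l₃ = 11 is odd

m_sum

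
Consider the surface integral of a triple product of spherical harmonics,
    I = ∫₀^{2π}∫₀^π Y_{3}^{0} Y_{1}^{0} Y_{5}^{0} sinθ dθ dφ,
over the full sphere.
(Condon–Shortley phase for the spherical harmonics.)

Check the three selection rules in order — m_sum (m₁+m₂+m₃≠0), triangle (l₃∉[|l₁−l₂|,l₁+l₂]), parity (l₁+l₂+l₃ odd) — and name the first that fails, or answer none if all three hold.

azimuthal sum: 0 + 0 + 0 = 0  ✓
2 ≤ 5 ≤ 4 (triangle on l)  ✗
L = 3 + 1 + 5 = 9 (odd)

triangle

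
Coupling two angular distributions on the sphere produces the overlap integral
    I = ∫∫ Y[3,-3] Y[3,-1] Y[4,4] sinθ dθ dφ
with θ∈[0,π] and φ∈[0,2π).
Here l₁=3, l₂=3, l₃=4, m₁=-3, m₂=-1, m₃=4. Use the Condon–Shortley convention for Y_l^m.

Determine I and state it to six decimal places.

Rules hold: Σm=0, L=10 even, 0≤4≤6.
N = 7·7·9 = 441
Δ = 2!·4!·4!/11! = 1/34650
Racah Σ t=0..2: t=0:+1/72 t=1:−1/16 t=2:+1/72 = -5/144
⇒ 3j(3 3 4; 0 0 0)² = 2/77, sgn -1
Racah Σ t=2..2: t=2:+1/1152 = 1/1152
⇒ 3j(3 3 4; -3 -1 4)² = 1/33, sgn +1
4πI² = N·(3j₀)²·(3jₘ)² = 42/121
I = -1·√(0.347107/4π) = -0.16619847

-0.166198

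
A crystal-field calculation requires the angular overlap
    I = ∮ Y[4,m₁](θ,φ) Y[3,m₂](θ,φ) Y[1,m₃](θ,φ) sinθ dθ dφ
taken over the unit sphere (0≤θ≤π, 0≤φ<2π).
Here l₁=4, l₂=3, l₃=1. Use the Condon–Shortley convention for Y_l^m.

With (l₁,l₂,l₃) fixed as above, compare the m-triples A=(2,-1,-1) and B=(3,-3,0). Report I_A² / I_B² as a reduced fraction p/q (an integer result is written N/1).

15/7

Same 4,3,1: normalisation and zero-m 3j drop out of the ratio.
A: Δ: 6! 2! 0! / 9! → 1/252; sum: t=2:+1/96 = 1/96; 3j²(4 3 1; 2 -1 -1) = Δ·Π!·Σ² = 5/84  (sign +1)
B: Δ: 6! 2! 0! / 9! → 1/252; sum: t=0:+1/720 = 1/720; 3j²(4 3 1; 3 -3 0) = Δ·Π!·Σ² = 1/36  (sign -1)
I_A²/I_B² = (5/84)/(1/36) = 15/7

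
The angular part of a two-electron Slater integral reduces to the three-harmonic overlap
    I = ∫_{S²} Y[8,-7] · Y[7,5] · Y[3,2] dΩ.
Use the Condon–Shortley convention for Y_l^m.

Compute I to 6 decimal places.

m-sum 0 ✓  L=18 even ✓  1≤3≤15 ✓
Π(2lᵢ+1) = 17×15×7 = 1785
triangle coeff Δ(8,7,3) = 1/5290740
Σ_t [5,7]: t=5:−1/7257600 t=6:+1/2073600 t=7:−1/7257600 = 1/4838400
(3j)²=252/20995 [(8 7 3; 0 0 0)], sign=-1
Σ_t [11,12]: t=11:−1/958003200 t=12:+1/5748019200 = -1/1149603840
(3j)²=125/5814 [(8 7 3; -7 5 2)], sign=+1
⇒ 4πI² = 36750/79781
I = (-1)√(36750/79781/(4π)) = -0.19145821

-0.191458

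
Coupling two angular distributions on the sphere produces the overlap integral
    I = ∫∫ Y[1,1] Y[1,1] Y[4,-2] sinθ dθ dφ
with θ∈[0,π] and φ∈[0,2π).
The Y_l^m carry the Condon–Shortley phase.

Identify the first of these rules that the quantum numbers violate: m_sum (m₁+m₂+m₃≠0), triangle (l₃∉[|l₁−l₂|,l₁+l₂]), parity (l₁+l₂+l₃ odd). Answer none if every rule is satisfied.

Σmᵢ = 0  ✓
l₃∈[|l₁−l₂|,l₁+l₂]=[0,2], have l₃=4  ✗
Σlᵢ = 6 ⇒ even

triangle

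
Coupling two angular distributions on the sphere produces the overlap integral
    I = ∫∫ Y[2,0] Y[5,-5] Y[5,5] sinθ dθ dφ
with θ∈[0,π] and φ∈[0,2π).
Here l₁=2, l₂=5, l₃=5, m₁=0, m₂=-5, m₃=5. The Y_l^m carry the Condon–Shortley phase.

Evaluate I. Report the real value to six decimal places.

Rules hold: Σm=0, L=12 even, 3≤5≤7.
N = 5·11·11 = 605
Δ = 2!·2!·8!/13! = 1/38610
Racah Σ t=0..2: t=0:+1/2880 t=1:−1/576 t=2:+1/2880 = -1/960
⇒ 3j(2 5 5; 0 0 0)² = 10/429, sgn +1
Racah Σ t=0..0: t=0:+1/161280 = 1/161280
⇒ 3j(2 5 5; 0 -5 5)² = 15/286, sgn +1
4πI² = N·(3j₀)²·(3jₘ)² = 125/169
I = +1·√(0.739645/4π) = 0.24260890

0.242609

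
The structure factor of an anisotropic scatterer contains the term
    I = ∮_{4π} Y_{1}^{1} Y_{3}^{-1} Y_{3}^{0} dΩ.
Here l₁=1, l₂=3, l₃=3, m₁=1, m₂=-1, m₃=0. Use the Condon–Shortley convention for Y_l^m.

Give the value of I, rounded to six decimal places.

0.000000

L=7 odd ⇒ parity kills the (l;000) factor ⇒ I = 0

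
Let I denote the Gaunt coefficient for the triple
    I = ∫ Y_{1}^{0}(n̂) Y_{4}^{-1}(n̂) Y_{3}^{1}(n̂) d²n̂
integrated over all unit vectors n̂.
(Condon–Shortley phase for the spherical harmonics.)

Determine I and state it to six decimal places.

-0.238414

Checks pass: Σm=0; 8 even; l₃=3∈[3,5].
(2·1+1)(2·4+1)(2·3+1) = 189
Δ: 2! 0! 6! / 9! → 1/252
sum: t=1:−1/36 = -1/36
3j²(1 4 3; 0 0 0) = Δ·Π!·Σ² = 4/63  (sign +1)
sum: t=1:−1/48 = -1/48
3j²(1 4 3; 0 -1 1) = Δ·Π!·Σ² = 5/84  (sign -1)
combine: 4πI² = 189·4/63·5/84 = 5/7
take √, sign -1: I = -0.23841361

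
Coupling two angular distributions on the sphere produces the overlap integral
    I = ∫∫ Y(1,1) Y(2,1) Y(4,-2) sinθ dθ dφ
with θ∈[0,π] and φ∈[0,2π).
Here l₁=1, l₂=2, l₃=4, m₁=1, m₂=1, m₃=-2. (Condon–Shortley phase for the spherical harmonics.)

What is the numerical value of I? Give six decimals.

l₃=4 ∉ [1,3] — triangle fails ⇒ I = 0

0.000000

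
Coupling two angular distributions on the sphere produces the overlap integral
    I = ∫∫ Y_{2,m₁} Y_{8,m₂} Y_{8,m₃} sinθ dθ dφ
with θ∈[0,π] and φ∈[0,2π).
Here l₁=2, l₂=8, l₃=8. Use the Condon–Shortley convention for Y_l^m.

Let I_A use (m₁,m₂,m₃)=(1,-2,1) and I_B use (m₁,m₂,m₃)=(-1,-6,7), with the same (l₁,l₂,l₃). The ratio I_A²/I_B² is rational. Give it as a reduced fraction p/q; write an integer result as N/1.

21/169

Same 2,8,8: normalisation and zero-m 3j drop out of the ratio.
A: Δ: 2! 2! 14! / 19! → 1/348840; sum: t=0:+1/58060800 t=1:−1/87091200 = 1/174182400; 3j²(2 8 8; 1 -2 1) = Δ·Π!·Σ² = 7/2584  (sign -1)
B: Δ: 2! 2! 14! / 19! → 1/348840; sum: t=1:−1/12454041600 t=2:+1/174356582400 = -1/13412044800; 3j²(2 8 8; -1 -6 7) = Δ·Π!·Σ² = 169/7752  (sign +1)
I_A²/I_B² = (7/2584)/(169/7752) = 21/169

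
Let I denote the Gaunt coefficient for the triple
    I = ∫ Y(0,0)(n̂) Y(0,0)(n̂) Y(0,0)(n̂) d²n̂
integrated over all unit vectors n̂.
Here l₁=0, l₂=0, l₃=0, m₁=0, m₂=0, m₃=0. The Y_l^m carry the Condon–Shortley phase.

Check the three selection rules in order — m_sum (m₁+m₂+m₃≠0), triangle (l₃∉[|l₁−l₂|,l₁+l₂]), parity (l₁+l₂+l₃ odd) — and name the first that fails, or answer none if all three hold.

none

azimuthal sum: 0 + 0 + 0 = 0  ✓
0 ≤ 0 ≤ 0 (triangle on l)  ✓
L = 0 + 0 + 0 = 0 (even)  ✓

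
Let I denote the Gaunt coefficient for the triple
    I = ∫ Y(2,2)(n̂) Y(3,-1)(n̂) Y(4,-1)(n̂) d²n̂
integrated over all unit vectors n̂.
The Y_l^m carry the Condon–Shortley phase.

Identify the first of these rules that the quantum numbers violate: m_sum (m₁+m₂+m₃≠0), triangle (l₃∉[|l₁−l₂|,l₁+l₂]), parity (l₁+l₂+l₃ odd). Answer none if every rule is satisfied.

parity

Σmᵢ = 0  ✓
l₃∈[|l₁−l₂|,l₁+l₂]=[1,5], have l₃=4  ✓
Σlᵢ = 9 ⇒ odd  ✗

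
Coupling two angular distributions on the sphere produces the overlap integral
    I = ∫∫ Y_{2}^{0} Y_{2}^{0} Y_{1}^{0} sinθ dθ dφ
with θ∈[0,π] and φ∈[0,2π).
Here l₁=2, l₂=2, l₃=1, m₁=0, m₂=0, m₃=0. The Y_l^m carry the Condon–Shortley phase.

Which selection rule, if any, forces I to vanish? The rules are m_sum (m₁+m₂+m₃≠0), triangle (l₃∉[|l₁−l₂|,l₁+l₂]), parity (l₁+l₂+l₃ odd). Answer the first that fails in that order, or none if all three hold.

parity

azimuthal sum: 0 + 0 + 0 = 0  ✓
0 ≤ 1 ≤ 4 (triangle on l)  ✓
L = 2 + 2 + 1 = 5 (odd)  ✗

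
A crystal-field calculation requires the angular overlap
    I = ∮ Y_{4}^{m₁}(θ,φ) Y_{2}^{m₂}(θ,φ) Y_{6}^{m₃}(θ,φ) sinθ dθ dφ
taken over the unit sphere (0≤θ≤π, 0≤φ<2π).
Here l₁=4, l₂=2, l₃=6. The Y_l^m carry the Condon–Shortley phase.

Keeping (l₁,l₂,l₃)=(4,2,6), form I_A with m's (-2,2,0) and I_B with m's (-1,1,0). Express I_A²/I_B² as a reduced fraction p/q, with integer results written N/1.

1/8

Same 4,2,6: normalisation and zero-m 3j drop out of the ratio.
A: Δ: 0! 8! 4! / 13! → 1/6435; sum: t=0:+1/34560 = 1/34560; 3j²(4 2 6; -2 2 0) = Δ·Π!·Σ² = 1/429  (sign +1)
B: Δ: 0! 8! 4! / 13! → 1/6435; sum: t=0:+1/4320 = 1/4320; 3j²(4 2 6; -1 1 0) = Δ·Π!·Σ² = 8/429  (sign +1)
I_A²/I_B² = (1/429)/(8/429) = 1/8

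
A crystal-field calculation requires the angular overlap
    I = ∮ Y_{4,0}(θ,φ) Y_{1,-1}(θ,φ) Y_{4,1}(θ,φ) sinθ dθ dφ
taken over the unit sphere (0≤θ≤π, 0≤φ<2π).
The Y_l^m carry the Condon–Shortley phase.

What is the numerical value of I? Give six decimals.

0.000000

l₁+l₂+l₃=9 is odd: 3j(l;000)=0 ⇒ I=0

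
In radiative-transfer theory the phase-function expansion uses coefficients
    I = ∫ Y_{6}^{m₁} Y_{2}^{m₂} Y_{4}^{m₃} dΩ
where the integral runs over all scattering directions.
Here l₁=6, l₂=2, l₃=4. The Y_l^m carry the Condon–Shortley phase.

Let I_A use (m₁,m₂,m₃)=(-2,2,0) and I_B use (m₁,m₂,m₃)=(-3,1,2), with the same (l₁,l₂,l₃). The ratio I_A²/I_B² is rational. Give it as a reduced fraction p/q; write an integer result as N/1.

5/18

Shared (l₁,l₂,l₃)=(6,2,4): N and (l;000)² cancel in I_A²/I_B².
A: Δ = 4!·8!·0!/13! = 1/6435; Racah Σ t=4..4: t=4:+1/13824 = 1/13824; ⇒ 3j(6 2 4; -2 2 0)² = 14/1287, sgn +1
B: Δ = 4!·8!·0!/13! = 1/6435; Racah Σ t=3..3: t=3:−1/8640 = -1/8640; ⇒ 3j(6 2 4; -3 1 2)² = 28/715, sgn -1
I_A²/I_B² = (14/1287)/(28/715) = 5/18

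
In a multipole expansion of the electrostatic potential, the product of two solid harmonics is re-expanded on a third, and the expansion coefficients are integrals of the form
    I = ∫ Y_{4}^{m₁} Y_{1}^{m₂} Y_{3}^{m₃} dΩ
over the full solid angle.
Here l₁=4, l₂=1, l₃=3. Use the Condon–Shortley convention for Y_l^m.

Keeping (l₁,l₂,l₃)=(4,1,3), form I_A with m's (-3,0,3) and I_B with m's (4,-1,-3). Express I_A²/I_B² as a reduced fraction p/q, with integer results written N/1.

1/4

Shared (l₁,l₂,l₃)=(4,1,3): N and (l;000)² cancel in I_A²/I_B².
A: Δ = 2!·6!·0!/9! = 1/252; Racah Σ t=1..1: t=1:−1/720 = -1/720; ⇒ 3j(4 1 3; -3 0 3)² = 1/36, sgn -1
B: Δ = 2!·6!·0!/9! = 1/252; Racah Σ t=0..0: t=0:+1/1440 = 1/1440; ⇒ 3j(4 1 3; 4 -1 -3)² = 1/9, sgn +1
I_A²/I_B² = (1/36)/(1/9) = 1/4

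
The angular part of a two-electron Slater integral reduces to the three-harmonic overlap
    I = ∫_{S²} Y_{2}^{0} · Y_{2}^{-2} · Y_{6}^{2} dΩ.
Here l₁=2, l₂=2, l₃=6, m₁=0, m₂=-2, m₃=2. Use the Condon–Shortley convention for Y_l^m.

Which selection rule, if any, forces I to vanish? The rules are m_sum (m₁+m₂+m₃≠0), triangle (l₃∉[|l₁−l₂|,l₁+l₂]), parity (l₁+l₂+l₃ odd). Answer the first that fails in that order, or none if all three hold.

triangle

Σmᵢ = 0  ✓
l₃∈[|l₁−l₂|,l₁+l₂]=[0,4], have l₃=6  ✗
Σlᵢ = 10 ⇒ even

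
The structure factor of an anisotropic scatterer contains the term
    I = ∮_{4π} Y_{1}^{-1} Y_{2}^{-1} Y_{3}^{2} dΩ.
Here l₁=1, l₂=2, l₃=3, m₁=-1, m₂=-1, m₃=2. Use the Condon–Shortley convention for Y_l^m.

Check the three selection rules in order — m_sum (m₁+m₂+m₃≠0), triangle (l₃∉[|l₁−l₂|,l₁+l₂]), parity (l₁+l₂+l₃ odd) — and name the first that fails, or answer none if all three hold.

none

azimuthal sum: -1 − 1 + 2 = 0  ✓
1 ≤ 3 ≤ 3 (triangle on l)  ✓
L = 1 + 2 + 3 = 6 (even)  ✓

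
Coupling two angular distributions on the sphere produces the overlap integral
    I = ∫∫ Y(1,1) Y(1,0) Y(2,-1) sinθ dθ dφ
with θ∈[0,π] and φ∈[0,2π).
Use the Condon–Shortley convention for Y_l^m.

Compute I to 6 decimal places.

-0.218510

m-sum 0 ✓  L=4 even ✓  0≤2≤2 ✓
Π(2lᵢ+1) = 3×3×5 = 45
triangle coeff Δ(1,1,2) = 1/30
Σ_t [0,0]: t=0:+1/1 = 1/1
(3j)²=2/15 [(1 1 2; 0 0 0)], sign=+1
Σ_t [0,0]: t=0:+1/2 = 1/2
(3j)²=1/10 [(1 1 2; 1 0 -1)], sign=-1
⇒ 4πI² = 3/5
I = (-1)√(3/5/(4π)) = -0.21850969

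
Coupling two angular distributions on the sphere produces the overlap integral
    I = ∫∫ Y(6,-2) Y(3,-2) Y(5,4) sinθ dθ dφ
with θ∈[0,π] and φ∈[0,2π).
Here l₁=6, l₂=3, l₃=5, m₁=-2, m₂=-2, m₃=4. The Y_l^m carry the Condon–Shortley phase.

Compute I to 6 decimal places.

-0.139560

Rules hold: Σm=0, L=14 even, 3≤5≤9.
N = 13·7·11 = 1001
Δ = 4!·8!·2!/15! = 1/675675
Racah Σ t=1..3: t=1:−1/8640 t=2:+1/2304 t=3:−1/8640 = 7/34560
⇒ 3j(6 3 5; 0 0 0)² = 7/429, sgn -1
Racah Σ t=0..1: t=0:+1/967680 t=1:−1/60480 = -1/64512
⇒ 3j(6 3 5; -2 -2 4)² = 15/1001, sgn +1
4πI² = N·(3j₀)²·(3jₘ)² = 35/143
I = -1·√(0.244755/4π) = -0.13956004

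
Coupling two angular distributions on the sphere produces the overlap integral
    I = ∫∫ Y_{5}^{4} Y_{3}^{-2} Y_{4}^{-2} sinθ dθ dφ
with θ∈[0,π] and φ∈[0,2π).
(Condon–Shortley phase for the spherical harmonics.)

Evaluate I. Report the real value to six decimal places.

0.143343

Rules hold: Σm=0, L=12 even, 2≤4≤8.
N = 11·7·9 = 693
Δ = 4!·6!·2!/13! = 1/180180
Racah Σ t=1..3: t=1:−1/576 t=2:+1/144 t=3:−1/576 = 1/288
⇒ 3j(5 3 4; 0 0 0)² = 20/1001, sgn +1
Racah Σ t=0..1: t=0:+1/2880 t=1:−1/8640 = 1/4320
⇒ 3j(5 3 4; 4 -2 -2)² = 8/429, sgn +1
4πI² = N·(3j₀)²·(3jₘ)² = 480/1859
I = +1·√(0.258203/4π) = 0.14334284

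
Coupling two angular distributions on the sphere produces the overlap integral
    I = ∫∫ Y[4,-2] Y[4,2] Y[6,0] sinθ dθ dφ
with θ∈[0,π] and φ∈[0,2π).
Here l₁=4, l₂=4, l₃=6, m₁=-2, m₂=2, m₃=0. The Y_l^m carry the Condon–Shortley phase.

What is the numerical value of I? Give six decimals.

m-sum 0 ✓  L=14 even ✓  0≤6≤8 ✓
Π(2lᵢ+1) = 9×9×13 = 1053
triangle coeff Δ(4,4,6) = 1/1261260
Σ_t [0,2]: t=0:+1/4608 t=1:−1/1296 t=2:+1/4608 = -7/20736
(3j)²=20/1287 [(4 4 6; 0 0 0)], sign=-1
Σ_t [0,2]: t=0:+1/1036800 t=1:−1/14400 t=2:+1/4608 = 77/518400
(3j)²=11/585 [(4 4 6; -2 2 0)], sign=+1
⇒ 4πI² = 4/13
I = (-1)√(4/13/(4π)) = -0.15647804

-0.156478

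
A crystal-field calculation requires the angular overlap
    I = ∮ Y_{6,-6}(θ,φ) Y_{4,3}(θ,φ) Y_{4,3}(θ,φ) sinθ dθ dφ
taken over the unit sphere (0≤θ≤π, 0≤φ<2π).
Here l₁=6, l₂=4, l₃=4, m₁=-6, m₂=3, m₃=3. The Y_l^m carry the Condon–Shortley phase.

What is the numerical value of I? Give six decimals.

0.216205

Rules hold: Σm=0, L=14 even, 2≤4≤10.
N = 13·9·9 = 1053
Δ = 6!·6!·2!/15! = 1/1261260
Racah Σ t=2..4: t=2:+1/4608 t=3:−1/1296 t=4:+1/4608 = -7/20736
⇒ 3j(6 4 4; 0 0 0)² = 20/1287, sgn -1
Racah Σ t=6..6: t=6:+1/518400 = 1/518400
⇒ 3j(6 4 4; -6 3 3)² = 7/195, sgn -1
4πI² = N·(3j₀)²·(3jₘ)² = 84/143
I = +1·√(0.587413/4π) = 0.21620548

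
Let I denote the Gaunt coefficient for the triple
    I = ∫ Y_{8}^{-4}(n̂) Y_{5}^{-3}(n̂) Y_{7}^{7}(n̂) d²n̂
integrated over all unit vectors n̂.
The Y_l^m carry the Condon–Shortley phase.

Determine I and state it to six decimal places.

Rules hold: Σm=0, L=20 even, 3≤7≤13.
N = 17·11·15 = 2805
Δ = 6!·10!·4!/21! = 1/814773960
Racah Σ t=1..5: t=1:−1/87091200 t=2:+1/4976640 t=3:−1/2073600 t=4:+1/4976640 t=5:−1/87091200 = -1/9676800
⇒ 3j(8 5 7; 0 0 0)² = 360/46189, sgn +1
Racah Σ t=2..2: t=2:+1/4180377600 = 1/4180377600
⇒ 3j(8 5 7; -4 -3 7)² = 11/1938, sgn +1
4πI² = N·(3j₀)²·(3jₘ)² = 9900/79781
I = +1·√(0.12409/4π) = 0.09937175

0.099372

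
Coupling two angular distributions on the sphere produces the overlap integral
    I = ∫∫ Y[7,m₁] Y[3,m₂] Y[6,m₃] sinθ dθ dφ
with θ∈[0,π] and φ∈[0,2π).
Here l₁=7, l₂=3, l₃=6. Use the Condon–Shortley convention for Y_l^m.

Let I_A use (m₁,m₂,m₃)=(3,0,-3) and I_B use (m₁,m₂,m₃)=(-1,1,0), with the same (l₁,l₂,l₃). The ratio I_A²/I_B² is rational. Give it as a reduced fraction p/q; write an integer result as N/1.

Same 7,3,6: normalisation and zero-m 3j drop out of the ratio.
A: Δ: 4! 10! 2! / 17! → 1/2042040; sum: t=1:−1/362880 t=2:+1/322560 t=3:−1/4354560 = 1/8709120; 3j²(7 3 6; 3 0 -3) = Δ·Π!·Σ² = 3/68068  (sign -1)
B: Δ: 4! 10! 2! / 17! → 1/2042040; sum: t=2:+1/138240 t=3:−1/86400 t=4:+1/829440 = -13/4147200; 3j²(7 3 6; -1 1 0) = Δ·Π!·Σ² = 13/3740  (sign -1)
I_A²/I_B² = (3/68068)/(13/3740) = 15/1183

15/1183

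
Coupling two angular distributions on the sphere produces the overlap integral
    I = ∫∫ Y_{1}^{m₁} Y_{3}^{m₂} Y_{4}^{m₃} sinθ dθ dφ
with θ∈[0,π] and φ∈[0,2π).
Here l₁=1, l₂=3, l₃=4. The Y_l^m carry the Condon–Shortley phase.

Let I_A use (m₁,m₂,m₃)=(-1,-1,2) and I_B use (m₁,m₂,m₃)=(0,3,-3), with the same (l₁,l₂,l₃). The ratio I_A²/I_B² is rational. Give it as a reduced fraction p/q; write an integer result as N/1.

Same 1,3,4: normalisation and zero-m 3j drop out of the ratio.
A: Δ: 0! 2! 6! / 9! → 1/252; sum: t=0:+1/96 = 1/96; 3j²(1 3 4; -1 -1 2) = Δ·Π!·Σ² = 5/84  (sign +1)
B: Δ: 0! 2! 6! / 9! → 1/252; sum: t=0:+1/720 = 1/720; 3j²(1 3 4; 0 3 -3) = Δ·Π!·Σ² = 1/36  (sign -1)
I_A²/I_B² = (5/84)/(1/36) = 15/7

15/7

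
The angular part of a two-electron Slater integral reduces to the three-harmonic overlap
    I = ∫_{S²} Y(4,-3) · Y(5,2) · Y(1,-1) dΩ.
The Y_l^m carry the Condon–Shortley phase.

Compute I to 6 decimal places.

0.000000

-3 + 2 − 1 = -2 ≠ 0: azimuthal integral kills it; I = 0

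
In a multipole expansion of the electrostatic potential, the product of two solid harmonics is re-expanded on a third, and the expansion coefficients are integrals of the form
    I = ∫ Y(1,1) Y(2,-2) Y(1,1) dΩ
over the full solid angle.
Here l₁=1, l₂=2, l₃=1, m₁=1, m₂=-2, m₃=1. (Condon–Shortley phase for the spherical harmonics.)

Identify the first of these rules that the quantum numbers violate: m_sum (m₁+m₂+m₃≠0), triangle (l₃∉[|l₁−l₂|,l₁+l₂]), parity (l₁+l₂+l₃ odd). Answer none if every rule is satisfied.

Σmᵢ = 0  ✓
l₃∈[|l₁−l₂|,l₁+l₂]=[1,3], have l₃=1  ✓
Σlᵢ = 4 ⇒ even  ✓

none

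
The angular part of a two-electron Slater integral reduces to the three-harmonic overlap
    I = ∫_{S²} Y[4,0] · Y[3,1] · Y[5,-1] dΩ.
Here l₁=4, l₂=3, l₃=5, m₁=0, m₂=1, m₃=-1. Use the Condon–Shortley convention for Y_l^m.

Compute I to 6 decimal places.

-0.086020

m-sum 0 ✓  L=12 even ✓  1≤5≤7 ✓
Π(2lᵢ+1) = 9×7×11 = 693
triangle coeff Δ(4,3,5) = 1/180180
Σ_t [0,2]: t=0:+1/576 t=1:−1/144 t=2:+1/576 = -1/288
(3j)²=20/1001 [(4 3 5; 0 0 0)], sign=+1
Σ_t [0,2]: t=0:+1/2304 t=1:−1/216 t=2:+1/384 = -11/6912
(3j)²=11/1638 [(4 3 5; 0 1 -1)], sign=-1
⇒ 4πI² = 110/1183
I = (-1)√(110/1183/(4π)) = -0.08601992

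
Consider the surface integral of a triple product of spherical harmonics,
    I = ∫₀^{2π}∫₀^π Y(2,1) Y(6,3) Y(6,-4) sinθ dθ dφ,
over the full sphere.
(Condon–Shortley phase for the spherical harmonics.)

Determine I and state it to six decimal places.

Checks pass: Σm=0; 14 even; l₃=6∈[4,8].
(2·2+1)(2·6+1)(2·6+1) = 845
Δ: 2! 2! 10! / 15! → 1/90090
sum: t=0:+1/69120 t=1:−1/14400 t=2:+1/69120 = -7/172800
3j²(2 6 6; 0 0 0) = Δ·Π!·Σ² = 14/715  (sign -1)
sum: t=0:+1/725760 t=1:−1/161280 = -1/207360
3j²(2 6 6; 1 3 -4) = Δ·Π!·Σ² = 7/286  (sign -1)
combine: 4πI² = 845·14/715·7/286 = 49/121
take √, sign +1: I = 0.17951487

0.179515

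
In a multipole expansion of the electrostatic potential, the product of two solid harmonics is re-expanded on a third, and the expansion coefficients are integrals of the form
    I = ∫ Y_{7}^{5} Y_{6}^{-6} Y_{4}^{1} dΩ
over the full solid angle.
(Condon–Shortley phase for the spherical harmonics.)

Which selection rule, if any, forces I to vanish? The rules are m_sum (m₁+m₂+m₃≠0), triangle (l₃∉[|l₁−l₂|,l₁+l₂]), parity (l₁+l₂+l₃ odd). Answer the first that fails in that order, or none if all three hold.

azimuthal sum: 5 − 6 + 1 = 0  ✓
1 ≤ 4 ≤ 13 (triangle on l)  ✓
L = 7 + 6 + 4 = 17 (odd)  ✗

parity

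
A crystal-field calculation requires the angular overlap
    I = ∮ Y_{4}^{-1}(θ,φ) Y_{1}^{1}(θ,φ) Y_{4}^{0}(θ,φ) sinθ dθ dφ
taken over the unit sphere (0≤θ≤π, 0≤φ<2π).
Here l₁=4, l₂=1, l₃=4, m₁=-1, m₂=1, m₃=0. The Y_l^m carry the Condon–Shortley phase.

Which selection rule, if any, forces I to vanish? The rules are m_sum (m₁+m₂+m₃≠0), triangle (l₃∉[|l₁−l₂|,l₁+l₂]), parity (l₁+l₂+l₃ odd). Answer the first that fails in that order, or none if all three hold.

Σmᵢ = 0  ✓
l₃∈[|l₁−l₂|,l₁+l₂]=[3,5], have l₃=4  ✓
Σlᵢ = 9 ⇒ odd  ✗

parity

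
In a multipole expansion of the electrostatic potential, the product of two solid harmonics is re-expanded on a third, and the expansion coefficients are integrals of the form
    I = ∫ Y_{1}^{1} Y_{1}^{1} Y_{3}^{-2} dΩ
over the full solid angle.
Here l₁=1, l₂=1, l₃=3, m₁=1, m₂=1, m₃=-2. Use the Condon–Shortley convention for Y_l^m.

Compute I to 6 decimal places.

triangle: need 0≤l₃≤2, have 3; I=0

0.000000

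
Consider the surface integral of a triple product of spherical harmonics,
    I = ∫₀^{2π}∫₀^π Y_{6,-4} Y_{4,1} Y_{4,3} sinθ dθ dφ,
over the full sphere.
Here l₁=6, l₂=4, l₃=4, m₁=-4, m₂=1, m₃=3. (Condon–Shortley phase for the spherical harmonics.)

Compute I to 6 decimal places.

Checks pass: Σm=0; 14 even; l₃=4∈[2,10].
(2·6+1)(2·4+1)(2·4+1) = 1053
Δ: 6! 6! 2! / 15! → 1/1261260
sum: t=2:+1/4608 t=3:−1/1296 t=4:+1/4608 = -7/20736
3j²(6 4 4; 0 0 0) = Δ·Π!·Σ² = 20/1287  (sign -1)
sum: t=4:+1/34560 t=5:−1/28800 = -1/172800
3j²(6 4 4; -4 1 3) = Δ·Π!·Σ² = 1/1430  (sign +1)
combine: 4πI² = 1053·20/1287·1/1430 = 18/1573
take √, sign -1: I = -0.03017637

-0.030176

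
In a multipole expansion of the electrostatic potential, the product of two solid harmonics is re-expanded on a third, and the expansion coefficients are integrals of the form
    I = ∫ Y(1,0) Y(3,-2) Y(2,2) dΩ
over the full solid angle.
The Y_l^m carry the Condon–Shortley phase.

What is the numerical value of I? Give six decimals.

0.184674

Checks pass: Σm=0; 6 even; l₃=2∈[2,4].
(2·1+1)(2·3+1)(2·2+1) = 105
Δ: 2! 0! 4! / 7! → 1/105
sum: t=1:−1/4 = -1/4
3j²(1 3 2; 0 0 0) = Δ·Π!·Σ² = 3/35  (sign -1)
sum: t=1:−1/24 = -1/24
3j²(1 3 2; 0 -2 2) = Δ·Π!·Σ² = 1/21  (sign -1)
combine: 4πI² = 105·3/35·1/21 = 3/7
take √, sign +1: I = 0.18467439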